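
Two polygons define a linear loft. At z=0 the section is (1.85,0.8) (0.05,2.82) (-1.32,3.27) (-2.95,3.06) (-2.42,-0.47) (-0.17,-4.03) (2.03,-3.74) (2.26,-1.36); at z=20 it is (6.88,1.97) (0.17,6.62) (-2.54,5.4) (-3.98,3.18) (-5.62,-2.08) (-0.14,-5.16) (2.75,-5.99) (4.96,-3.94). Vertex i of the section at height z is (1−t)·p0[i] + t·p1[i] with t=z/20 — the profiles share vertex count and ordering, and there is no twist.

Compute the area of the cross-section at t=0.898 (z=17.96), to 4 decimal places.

Cross-section at t=0.898: each vertex is (1-t)·p0[i] + t·p1[i].
  v1: (1-0.898)·(1.85,0.8) + 0.898·(6.88,1.97) = (6.3669,1.8507)
  v2: (1-0.898)·(0.05,2.82) + 0.898·(0.17,6.62) = (0.1578,6.2324)
  v3: (1-0.898)·(-1.32,3.27) + 0.898·(-2.54,5.4) = (-2.4156,5.1827)
  v4: (1-0.898)·(-2.95,3.06) + 0.898·(-3.98,3.18) = (-3.8749,3.1678)
  v5: (1-0.898)·(-2.42,-0.47) + 0.898·(-5.62,-2.08) = (-5.2936,-1.9158)
  v6: (1-0.898)·(-0.17,-4.03) + 0.898·(-0.14,-5.16) = (-0.1431,-5.0447)
  v7: (1-0.898)·(2.03,-3.74) + 0.898·(2.75,-5.99) = (2.6766,-5.7605)
  v8: (1-0.898)·(2.26,-1.36) + 0.898·(4.96,-3.94) = (4.6846,-3.6768)
Shoelace sum Σ(x_i·y_{i+1} − x_{i+1}·y_i):
  i=1: 6.3669·6.2324 − 0.1578·1.8507 = +39.3894 (running +39.3894)
  i=2: 0.1578·5.1827 − -2.4156·6.2324 = +15.8724 (running +55.2617)
  i=3: -2.4156·3.1678 − -3.8749·5.1827 = +12.4309 (running +67.6926)
  i=4: -3.8749·-1.9158 − -5.2936·3.1678 = +24.1924 (running +91.8850)
  i=5: -5.2936·-5.0447 − -0.1431·-1.9158 = +26.4308 (running +118.3158)
  i=6: -0.1431·-5.7605 − 2.6766·-5.0447 = +14.3266 (running +132.6424)
  i=7: 2.6766·-3.6768 − 4.6846·-5.7605 = +17.1444 (running +149.7868)
  i=8: 4.6846·1.8507 − 6.3669·-3.6768 = +32.0798 (running +181.8666)
Area = |Σ|/2 = |181.8666|/2 = 90.9333

Area at t=0.898: 90.9333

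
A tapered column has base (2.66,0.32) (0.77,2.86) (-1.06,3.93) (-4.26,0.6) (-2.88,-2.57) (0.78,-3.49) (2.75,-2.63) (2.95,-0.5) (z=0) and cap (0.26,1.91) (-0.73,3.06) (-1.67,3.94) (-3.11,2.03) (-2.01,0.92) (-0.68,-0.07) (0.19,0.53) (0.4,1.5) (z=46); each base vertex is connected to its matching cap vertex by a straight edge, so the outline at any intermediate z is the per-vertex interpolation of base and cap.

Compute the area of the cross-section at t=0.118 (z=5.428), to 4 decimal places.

Cross-section at t=0.118: each vertex is (1-t)·p0[i] + t·p1[i].
  v1: (1-0.118)·(2.66,0.32) + 0.118·(0.26,1.91) = (2.3768,0.5076)
  v2: (1-0.118)·(0.77,2.86) + 0.118·(-0.73,3.06) = (0.5930,2.8836)
  v3: (1-0.118)·(-1.06,3.93) + 0.118·(-1.67,3.94) = (-1.1320,3.9312)
  v4: (1-0.118)·(-4.26,0.6) + 0.118·(-3.11,2.03) = (-4.1243,0.7687)
  v5: (1-0.118)·(-2.88,-2.57) + 0.118·(-2.01,0.92) = (-2.7773,-2.1582)
  v6: (1-0.118)·(0.78,-3.49) + 0.118·(-0.68,-0.07) = (0.6077,-3.0864)
  v7: (1-0.118)·(2.75,-2.63) + 0.118·(0.19,0.53) = (2.4479,-2.2571)
  v8: (1-0.118)·(2.95,-0.5) + 0.118·(0.4,1.5) = (2.6491,-0.2640)
Shoelace sum Σ(x_i·y_{i+1} − x_{i+1}·y_i):
  i=1: 2.3768·2.8836 − 0.5930·0.5076 = +6.5527 (running +6.5527)
  i=2: 0.5930·3.9312 − -1.1320·2.8836 = +5.5954 (running +12.1481)
  i=3: -1.1320·0.7687 − -4.1243·3.9312 = +15.3432 (running +27.4913)
  i=4: -4.1243·-2.1582 − -2.7773·0.7687 = +11.0360 (running +38.5273)
  i=5: -2.7773·-3.0864 − 0.6077·-2.1582 = +9.8837 (running +48.4110)
  i=6: 0.6077·-2.2571 − 2.4479·-3.0864 = +6.1837 (running +54.5946)
  i=7: 2.4479·-0.2640 − 2.6491·-2.2571 = +5.3331 (running +59.9277)
  i=8: 2.6491·0.5076 − 2.3768·-0.2640 = +1.9722 (running +61.8999)
Area = |Σ|/2 = |61.8999|/2 = 30.9500

Area at t=0.118: 30.9500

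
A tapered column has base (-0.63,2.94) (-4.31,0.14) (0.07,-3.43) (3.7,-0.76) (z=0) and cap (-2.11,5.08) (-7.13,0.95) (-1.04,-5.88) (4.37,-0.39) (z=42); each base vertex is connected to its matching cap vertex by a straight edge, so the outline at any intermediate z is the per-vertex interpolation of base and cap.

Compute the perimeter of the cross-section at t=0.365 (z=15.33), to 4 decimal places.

Cross-section at t=0.365: each vertex is (1-t)·p0[i] + t·p1[i].
  v1: (1-0.365)·(-0.63,2.94) + 0.365·(-2.11,5.08) = (-1.1702,3.7211)
  v2: (1-0.365)·(-4.31,0.14) + 0.365·(-7.13,0.95) = (-5.3393,0.4356)
  v3: (1-0.365)·(0.07,-3.43) + 0.365·(-1.04,-5.88) = (-0.3352,-4.3243)
  v4: (1-0.365)·(3.7,-0.76) + 0.365·(4.37,-0.39) = (3.9446,-0.6250)
Perimeter = Σ |v_{i+1} − v_i|:
  edge 1→2: √(-4.1691² + -3.2854²) = 5.3081 (running 5.3081)
  edge 2→3: √(5.0042² + -4.7599²) = 6.9064 (running 12.2145)
  edge 3→4: √(4.2797² + 3.6993²) = 5.6569 (running 17.8714)
  edge 4→1: √(-5.1148² + 4.3460²) = 6.7118 (running 24.5832)
Perimeter = 24.5832

Perimeter at t=0.365: 24.5832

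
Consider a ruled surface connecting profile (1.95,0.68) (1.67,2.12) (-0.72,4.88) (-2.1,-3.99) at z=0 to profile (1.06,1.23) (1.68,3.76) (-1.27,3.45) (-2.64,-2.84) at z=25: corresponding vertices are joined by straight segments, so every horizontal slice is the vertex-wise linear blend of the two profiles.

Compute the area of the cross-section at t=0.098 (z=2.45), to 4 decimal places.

Cross-section at t=0.098: each vertex is (1-t)·p0[i] + t·p1[i].
  v1: (1-0.098)·(1.95,0.68) + 0.098·(1.06,1.23) = (1.8628,0.7339)
  v2: (1-0.098)·(1.67,2.12) + 0.098·(1.68,3.76) = (1.6710,2.2807)
  v3: (1-0.098)·(-0.72,4.88) + 0.098·(-1.27,3.45) = (-0.7739,4.7399)
  v4: (1-0.098)·(-2.1,-3.99) + 0.098·(-2.64,-2.84) = (-2.1529,-3.8773)
Shoelace sum Σ(x_i·y_{i+1} − x_{i+1}·y_i):
  i=1: 1.8628·2.2807 − 1.6710·0.7339 = +3.0221 (running +3.0221)
  i=2: 1.6710·4.7399 − -0.7739·2.2807 = +9.6853 (running +12.7074)
  i=3: -0.7739·-3.8773 − -2.1529·4.7399 = +13.2052 (running +25.9126)
  i=4: -2.1529·0.7339 − 1.8628·-3.8773 = +5.6425 (running +31.5551)
Area = |Σ|/2 = |31.5551|/2 = 15.7776

Area at t=0.098: 15.7776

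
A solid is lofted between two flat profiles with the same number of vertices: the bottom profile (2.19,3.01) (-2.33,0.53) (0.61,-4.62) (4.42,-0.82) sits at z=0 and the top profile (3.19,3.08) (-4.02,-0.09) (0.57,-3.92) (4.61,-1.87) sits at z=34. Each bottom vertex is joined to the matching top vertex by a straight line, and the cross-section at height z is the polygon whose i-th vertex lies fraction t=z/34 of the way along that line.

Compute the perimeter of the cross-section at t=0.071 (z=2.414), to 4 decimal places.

Perimeter at t=0.071: 21.0340

Cross-section at t=0.071: each vertex is (1-t)·p0[i] + t·p1[i].
  v1: (1-0.071)·(2.19,3.01) + 0.071·(3.19,3.08) = (2.2610,3.0150)
  v2: (1-0.071)·(-2.33,0.53) + 0.071·(-4.02,-0.09) = (-2.4500,0.4860)
  v3: (1-0.071)·(0.61,-4.62) + 0.071·(0.57,-3.92) = (0.6072,-4.5703)
  v4: (1-0.071)·(4.42,-0.82) + 0.071·(4.61,-1.87) = (4.4335,-0.8945)
Perimeter = Σ |v_{i+1} − v_i|:
  edge 1→2: √(-4.7110² + -2.5290²) = 5.3469 (running 5.3469)
  edge 2→3: √(3.0572² + -5.0563²) = 5.9086 (running 11.2555)
  edge 3→4: √(3.8263² + 3.6758²) = 5.3058 (running 16.5614)
  edge 4→1: √(-2.1725² + 3.9095²) = 4.4726 (running 21.0340)
Perimeter = 21.0340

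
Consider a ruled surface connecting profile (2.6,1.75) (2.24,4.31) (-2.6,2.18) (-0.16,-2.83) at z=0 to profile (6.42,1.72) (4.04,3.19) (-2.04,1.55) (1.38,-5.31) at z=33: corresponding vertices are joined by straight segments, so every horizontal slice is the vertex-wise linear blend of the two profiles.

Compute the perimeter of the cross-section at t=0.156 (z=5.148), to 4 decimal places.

Cross-section at t=0.156: each vertex is (1-t)·p0[i] + t·p1[i].
  v1: (1-0.156)·(2.6,1.75) + 0.156·(6.42,1.72) = (3.1959,1.7453)
  v2: (1-0.156)·(2.24,4.31) + 0.156·(4.04,3.19) = (2.5208,4.1353)
  v3: (1-0.156)·(-2.6,2.18) + 0.156·(-2.04,1.55) = (-2.5126,2.0817)
  v4: (1-0.156)·(-0.16,-2.83) + 0.156·(1.38,-5.31) = (0.0802,-3.2169)
Perimeter = Σ |v_{i+1} − v_i|:
  edge 1→2: √(-0.6751² + 2.3900²) = 2.4835 (running 2.4835)
  edge 2→3: √(-5.0334² + -2.0536²) = 5.4362 (running 7.9197)
  edge 3→4: √(2.5929² + -5.2986²) = 5.8990 (running 13.8187)
  edge 4→1: √(3.1157² + 4.9622²) = 5.8593 (running 19.6780)
Perimeter = 19.6780

Perimeter at t=0.156: 19.6780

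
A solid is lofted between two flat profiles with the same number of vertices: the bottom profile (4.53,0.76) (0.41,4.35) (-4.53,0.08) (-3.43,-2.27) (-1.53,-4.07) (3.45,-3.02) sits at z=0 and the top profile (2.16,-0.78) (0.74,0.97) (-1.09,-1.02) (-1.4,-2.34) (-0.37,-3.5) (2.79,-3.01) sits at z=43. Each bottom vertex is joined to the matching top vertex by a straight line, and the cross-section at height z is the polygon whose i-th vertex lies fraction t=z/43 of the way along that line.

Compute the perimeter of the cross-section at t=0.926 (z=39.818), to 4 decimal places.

Cross-section at t=0.926: each vertex is (1-t)·p0[i] + t·p1[i].
  v1: (1-0.926)·(4.53,0.76) + 0.926·(2.16,-0.78) = (2.3354,-0.6660)
  v2: (1-0.926)·(0.41,4.35) + 0.926·(0.74,0.97) = (0.7156,1.2201)
  v3: (1-0.926)·(-4.53,0.08) + 0.926·(-1.09,-1.02) = (-1.3446,-0.9386)
  v4: (1-0.926)·(-3.43,-2.27) + 0.926·(-1.4,-2.34) = (-1.5502,-2.3348)
  v5: (1-0.926)·(-1.53,-4.07) + 0.926·(-0.37,-3.5) = (-0.4558,-3.5422)
  v6: (1-0.926)·(3.45,-3.02) + 0.926·(2.79,-3.01) = (2.8388,-3.0107)
Perimeter = Σ |v_{i+1} − v_i|:
  edge 1→2: √(-1.6198² + 1.8862²) = 2.4862 (running 2.4862)
  edge 2→3: √(-2.0601² + -2.1587²) = 2.9840 (running 5.4702)
  edge 3→4: √(-0.2057² + -1.3962²) = 1.4113 (running 6.8815)
  edge 4→5: √(1.0944² + -1.2074²) = 1.6295 (running 8.5111)
  edge 5→6: √(3.2947² + 0.5314²) = 3.3373 (running 11.8483)
  edge 6→1: √(-0.5035² + 2.3447²) = 2.3981 (running 14.2465)
Perimeter = 14.2465

Perimeter at t=0.926: 14.2465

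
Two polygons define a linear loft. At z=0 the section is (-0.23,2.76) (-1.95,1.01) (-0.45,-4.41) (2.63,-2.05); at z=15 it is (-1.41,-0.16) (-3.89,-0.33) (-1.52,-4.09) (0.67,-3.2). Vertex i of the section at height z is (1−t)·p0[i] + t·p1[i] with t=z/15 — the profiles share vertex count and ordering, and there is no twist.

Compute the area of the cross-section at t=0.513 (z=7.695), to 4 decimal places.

Cross-section at t=0.513: each vertex is (1-t)·p0[i] + t·p1[i].
  v1: (1-0.513)·(-0.23,2.76) + 0.513·(-1.41,-0.16) = (-0.8353,1.2620)
  v2: (1-0.513)·(-1.95,1.01) + 0.513·(-3.89,-0.33) = (-2.9452,0.3226)
  v3: (1-0.513)·(-0.45,-4.41) + 0.513·(-1.52,-4.09) = (-0.9989,-4.2458)
  v4: (1-0.513)·(2.63,-2.05) + 0.513·(0.67,-3.2) = (1.6245,-2.6399)
Shoelace sum Σ(x_i·y_{i+1} − x_{i+1}·y_i):
  i=1: -0.8353·0.3226 − -2.9452·1.2620 = +3.4475 (running +3.4475)
  i=2: -2.9452·-4.2458 − -0.9989·0.3226 = +12.8272 (running +16.2747)
  i=3: -0.9989·-2.6399 − 1.6245·-4.2458 = +9.5345 (running +25.8092)
  i=4: 1.6245·1.2620 − -0.8353·-2.6399 = -0.1550 (running +25.6542)
Area = |Σ|/2 = |25.6542|/2 = 12.8271

Area at t=0.513: 12.8271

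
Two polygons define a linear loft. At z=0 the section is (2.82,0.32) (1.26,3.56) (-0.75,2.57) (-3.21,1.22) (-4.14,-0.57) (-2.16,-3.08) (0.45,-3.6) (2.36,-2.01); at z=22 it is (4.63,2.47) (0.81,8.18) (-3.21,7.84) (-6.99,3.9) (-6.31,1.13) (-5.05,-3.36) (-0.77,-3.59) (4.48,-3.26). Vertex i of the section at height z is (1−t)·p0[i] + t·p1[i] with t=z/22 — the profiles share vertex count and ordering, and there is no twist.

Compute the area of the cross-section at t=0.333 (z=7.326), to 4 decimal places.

Area at t=0.333: 52.2962

Cross-section at t=0.333: each vertex is (1-t)·p0[i] + t·p1[i].
  v1: (1-0.333)·(2.82,0.32) + 0.333·(4.63,2.47) = (3.4227,1.0360)
  v2: (1-0.333)·(1.26,3.56) + 0.333·(0.81,8.18) = (1.1101,5.0985)
  v3: (1-0.333)·(-0.75,2.57) + 0.333·(-3.21,7.84) = (-1.5692,4.3249)
  v4: (1-0.333)·(-3.21,1.22) + 0.333·(-6.99,3.9) = (-4.4687,2.1124)
  v5: (1-0.333)·(-4.14,-0.57) + 0.333·(-6.31,1.13) = (-4.8626,-0.0039)
  v6: (1-0.333)·(-2.16,-3.08) + 0.333·(-5.05,-3.36) = (-3.1224,-3.1732)
  v7: (1-0.333)·(0.45,-3.6) + 0.333·(-0.77,-3.59) = (0.0437,-3.5967)
  v8: (1-0.333)·(2.36,-2.01) + 0.333·(4.48,-3.26) = (3.0660,-2.4263)
Shoelace sum Σ(x_i·y_{i+1} − x_{i+1}·y_i):
  i=1: 3.4227·5.0985 − 1.1101·1.0360 = +16.3006 (running +16.3006)
  i=2: 1.1101·4.3249 − -1.5692·5.0985 = +12.8017 (running +29.1023)
  i=3: -1.5692·2.1124 − -4.4687·4.3249 = +16.0121 (running +45.1144)
  i=4: -4.4687·-0.0039 − -4.8626·2.1124 = +10.2894 (running +55.4038)
  i=5: -4.8626·-3.1732 − -3.1224·-0.0039 = +15.4181 (running +70.8218)
  i=6: -3.1224·-3.5967 − 0.0437·-3.1732 = +11.3689 (running +82.1908)
  i=7: 0.0437·-2.4263 − 3.0660·-3.5967 = +10.9211 (running +93.1119)
  i=8: 3.0660·1.0360 − 3.4227·-2.4263 = +11.4806 (running +104.5925)
Area = |Σ|/2 = |104.5925|/2 = 52.2962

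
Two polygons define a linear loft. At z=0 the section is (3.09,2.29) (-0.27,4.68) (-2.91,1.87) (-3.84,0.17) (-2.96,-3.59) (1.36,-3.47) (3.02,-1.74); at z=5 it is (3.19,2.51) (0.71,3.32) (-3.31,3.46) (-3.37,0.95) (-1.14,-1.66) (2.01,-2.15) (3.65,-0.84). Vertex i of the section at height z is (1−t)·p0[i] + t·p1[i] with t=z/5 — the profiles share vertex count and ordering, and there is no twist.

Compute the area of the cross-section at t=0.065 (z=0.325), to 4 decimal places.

Cross-section at t=0.065: each vertex is (1-t)·p0[i] + t·p1[i].
  v1: (1-0.065)·(3.09,2.29) + 0.065·(3.19,2.51) = (3.0965,2.3043)
  v2: (1-0.065)·(-0.27,4.68) + 0.065·(0.71,3.32) = (-0.2063,4.5916)
  v3: (1-0.065)·(-2.91,1.87) + 0.065·(-3.31,3.46) = (-2.9360,1.9734)
  v4: (1-0.065)·(-3.84,0.17) + 0.065·(-3.37,0.95) = (-3.8095,0.2207)
  v5: (1-0.065)·(-2.96,-3.59) + 0.065·(-1.14,-1.66) = (-2.8417,-3.4646)
  v6: (1-0.065)·(1.36,-3.47) + 0.065·(2.01,-2.15) = (1.4022,-3.3842)
  v7: (1-0.065)·(3.02,-1.74) + 0.065·(3.65,-0.84) = (3.0610,-1.6815)
Shoelace sum Σ(x_i·y_{i+1} − x_{i+1}·y_i):
  i=1: 3.0965·4.5916 − -0.2063·2.3043 = +14.6933 (running +14.6933)
  i=2: -0.2063·1.9734 − -2.9360·4.5916 = +13.0738 (running +27.7671)
  i=3: -2.9360·0.2207 − -3.8095·1.9734 = +6.8694 (running +34.6365)
  i=4: -3.8095·-3.4646 − -2.8417·0.2207 = +13.8252 (running +48.4617)
  i=5: -2.8417·-3.3842 − 1.4022·-3.4646 = +14.4750 (running +62.9367)
  i=6: 1.4022·-1.6815 − 3.0610·-3.3842 = +8.0010 (running +70.9377)
  i=7: 3.0610·2.3043 − 3.0965·-1.6815 = +12.2601 (running +83.1978)
Area = |Σ|/2 = |83.1978|/2 = 41.5989

Area at t=0.065: 41.5989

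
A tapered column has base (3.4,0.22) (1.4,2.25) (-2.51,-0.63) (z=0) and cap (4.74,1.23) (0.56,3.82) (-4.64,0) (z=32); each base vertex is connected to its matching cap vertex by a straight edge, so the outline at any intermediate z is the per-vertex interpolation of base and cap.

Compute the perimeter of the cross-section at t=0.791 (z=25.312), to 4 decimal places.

Perimeter at t=0.791: 19.3203

Cross-section at t=0.791: each vertex is (1-t)·p0[i] + t·p1[i].
  v1: (1-0.791)·(3.4,0.22) + 0.791·(4.74,1.23) = (4.4599,1.0189)
  v2: (1-0.791)·(1.4,2.25) + 0.791·(0.56,3.82) = (0.7356,3.4919)
  v3: (1-0.791)·(-2.51,-0.63) + 0.791·(-4.64,0) = (-4.1948,-0.1317)
Perimeter = Σ |v_{i+1} − v_i|:
  edge 1→2: √(-3.7244² + 2.4730²) = 4.4706 (running 4.4706)
  edge 2→3: √(-4.9304² + -3.6235²) = 6.1187 (running 10.5894)
  edge 3→1: √(8.6548² + 1.1506²) = 8.7309 (running 19.3203)
Perimeter = 19.3203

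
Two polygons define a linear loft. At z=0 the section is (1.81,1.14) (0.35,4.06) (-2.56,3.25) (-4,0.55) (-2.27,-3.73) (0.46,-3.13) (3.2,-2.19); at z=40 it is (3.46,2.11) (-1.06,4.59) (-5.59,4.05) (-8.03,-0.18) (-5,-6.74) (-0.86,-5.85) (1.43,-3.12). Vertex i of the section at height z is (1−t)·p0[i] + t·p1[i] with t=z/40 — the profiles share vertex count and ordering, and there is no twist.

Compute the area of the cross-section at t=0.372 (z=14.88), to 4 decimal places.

Area at t=0.372: 52.8744

Cross-section at t=0.372: each vertex is (1-t)·p0[i] + t·p1[i].
  v1: (1-0.372)·(1.81,1.14) + 0.372·(3.46,2.11) = (2.4238,1.5008)
  v2: (1-0.372)·(0.35,4.06) + 0.372·(-1.06,4.59) = (-0.1745,4.2572)
  v3: (1-0.372)·(-2.56,3.25) + 0.372·(-5.59,4.05) = (-3.6872,3.5476)
  v4: (1-0.372)·(-4,0.55) + 0.372·(-8.03,-0.18) = (-5.4992,0.2784)
  v5: (1-0.372)·(-2.27,-3.73) + 0.372·(-5,-6.74) = (-3.2856,-4.8497)
  v6: (1-0.372)·(0.46,-3.13) + 0.372·(-0.86,-5.85) = (-0.0310,-4.1418)
  v7: (1-0.372)·(3.2,-2.19) + 0.372·(1.43,-3.12) = (2.5416,-2.5360)
Shoelace sum Σ(x_i·y_{i+1} − x_{i+1}·y_i):
  i=1: 2.4238·4.2572 − -0.1745·1.5008 = +10.5804 (running +10.5804)
  i=2: -0.1745·3.5476 − -3.6872·4.2572 = +15.0777 (running +25.6581)
  i=3: -3.6872·0.2784 − -5.4992·3.5476 = +18.4822 (running +44.1403)
  i=4: -5.4992·-4.8497 − -3.2856·0.2784 = +27.5842 (running +71.7245)
  i=5: -3.2856·-4.1418 − -0.0310·-4.8497 = +13.4577 (running +85.1822)
  i=6: -0.0310·-2.5360 − 2.5416·-4.1418 = +10.6055 (running +95.7877)
  i=7: 2.5416·1.5008 − 2.4238·-2.5360 = +9.9611 (running +105.7488)
Area = |Σ|/2 = |105.7488|/2 = 52.8744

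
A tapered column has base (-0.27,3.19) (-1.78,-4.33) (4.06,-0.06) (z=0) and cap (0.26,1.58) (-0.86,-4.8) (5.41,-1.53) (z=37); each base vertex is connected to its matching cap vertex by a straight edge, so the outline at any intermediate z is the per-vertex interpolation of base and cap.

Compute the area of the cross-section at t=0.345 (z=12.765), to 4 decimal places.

Cross-section at t=0.345: each vertex is (1-t)·p0[i] + t·p1[i].
  v1: (1-0.345)·(-0.27,3.19) + 0.345·(0.26,1.58) = (-0.0872,2.6346)
  v2: (1-0.345)·(-1.78,-4.33) + 0.345·(-0.86,-4.8) = (-1.4626,-4.4921)
  v3: (1-0.345)·(4.06,-0.06) + 0.345·(5.41,-1.53) = (4.5258,-0.5671)
Shoelace sum Σ(x_i·y_{i+1} − x_{i+1}·y_i):
  i=1: -0.0872·-4.4921 − -1.4626·2.6346 = +4.2448 (running +4.2448)
  i=2: -1.4626·-0.5671 − 4.5258·-4.4921 = +21.1599 (running +25.4046)
  i=3: 4.5258·2.6346 − -0.0872·-0.5671 = +11.8739 (running +37.2785)
Area = |Σ|/2 = |37.2785|/2 = 18.6393

Area at t=0.345: 18.6393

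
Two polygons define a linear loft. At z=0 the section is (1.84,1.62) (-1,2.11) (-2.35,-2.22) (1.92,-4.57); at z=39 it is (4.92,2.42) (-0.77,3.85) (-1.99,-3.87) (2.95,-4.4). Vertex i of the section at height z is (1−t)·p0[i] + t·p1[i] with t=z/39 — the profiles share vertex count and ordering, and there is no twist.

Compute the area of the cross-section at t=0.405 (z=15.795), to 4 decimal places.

Area at t=0.405: 27.1942

Cross-section at t=0.405: each vertex is (1-t)·p0[i] + t·p1[i].
  v1: (1-0.405)·(1.84,1.62) + 0.405·(4.92,2.42) = (3.0874,1.9440)
  v2: (1-0.405)·(-1,2.11) + 0.405·(-0.77,3.85) = (-0.9068,2.8147)
  v3: (1-0.405)·(-2.35,-2.22) + 0.405·(-1.99,-3.87) = (-2.2042,-2.8883)
  v4: (1-0.405)·(1.92,-4.57) + 0.405·(2.95,-4.4) = (2.3372,-4.5011)
Shoelace sum Σ(x_i·y_{i+1} − x_{i+1}·y_i):
  i=1: 3.0874·2.8147 − -0.9068·1.9440 = +10.4530 (running +10.4530)
  i=2: -0.9068·-2.8883 − -2.2042·2.8147 = +8.8234 (running +19.2764)
  i=3: -2.2042·-4.5011 − 2.3372·-2.8883 = +16.6717 (running +35.9481)
  i=4: 2.3372·1.9440 − 3.0874·-4.5011 = +18.4403 (running +54.3884)
Area = |Σ|/2 = |54.3884|/2 = 27.1942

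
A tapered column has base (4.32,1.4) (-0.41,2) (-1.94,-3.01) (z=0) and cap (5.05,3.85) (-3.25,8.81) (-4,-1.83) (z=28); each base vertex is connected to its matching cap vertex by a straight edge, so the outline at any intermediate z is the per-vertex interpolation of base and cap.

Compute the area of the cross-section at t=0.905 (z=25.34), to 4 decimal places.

Cross-section at t=0.905: each vertex is (1-t)·p0[i] + t·p1[i].
  v1: (1-0.905)·(4.32,1.4) + 0.905·(5.05,3.85) = (4.9806,3.6173)
  v2: (1-0.905)·(-0.41,2) + 0.905·(-3.25,8.81) = (-2.9802,8.1631)
  v3: (1-0.905)·(-1.94,-3.01) + 0.905·(-4,-1.83) = (-3.8043,-1.9421)
Shoelace sum Σ(x_i·y_{i+1} − x_{i+1}·y_i):
  i=1: 4.9806·8.1631 − -2.9802·3.6173 = +51.4374 (running +51.4374)
  i=2: -2.9802·-1.9421 − -3.8043·8.1631 = +36.8425 (running +88.2800)
  i=3: -3.8043·3.6173 − 4.9806·-1.9421 = -4.0882 (running +84.1918)
Area = |Σ|/2 = |84.1918|/2 = 42.0959

Area at t=0.905: 42.0959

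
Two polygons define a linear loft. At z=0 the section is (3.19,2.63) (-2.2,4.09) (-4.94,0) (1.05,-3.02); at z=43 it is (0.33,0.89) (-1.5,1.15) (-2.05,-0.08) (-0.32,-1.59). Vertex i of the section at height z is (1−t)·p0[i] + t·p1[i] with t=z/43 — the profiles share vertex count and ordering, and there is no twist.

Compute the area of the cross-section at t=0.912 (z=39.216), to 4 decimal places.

Cross-section at t=0.912: each vertex is (1-t)·p0[i] + t·p1[i].
  v1: (1-0.912)·(3.19,2.63) + 0.912·(0.33,0.89) = (0.5817,1.0431)
  v2: (1-0.912)·(-2.2,4.09) + 0.912·(-1.5,1.15) = (-1.5616,1.4087)
  v3: (1-0.912)·(-4.94,0) + 0.912·(-2.05,-0.08) = (-2.3043,-0.0730)
  v4: (1-0.912)·(1.05,-3.02) + 0.912·(-0.32,-1.59) = (-0.1994,-1.7158)
Shoelace sum Σ(x_i·y_{i+1} − x_{i+1}·y_i):
  i=1: 0.5817·1.4087 − -1.5616·1.0431 = +2.4484 (running +2.4484)
  i=2: -1.5616·-0.0730 − -2.3043·1.4087 = +3.3601 (running +5.8084)
  i=3: -2.3043·-1.7158 − -0.1994·-0.0730 = +3.9393 (running +9.7477)
  i=4: -0.1994·1.0431 − 0.5817·-1.7158 = +0.7900 (running +10.5378)
Area = |Σ|/2 = |10.5378|/2 = 5.2689

Area at t=0.912: 5.2689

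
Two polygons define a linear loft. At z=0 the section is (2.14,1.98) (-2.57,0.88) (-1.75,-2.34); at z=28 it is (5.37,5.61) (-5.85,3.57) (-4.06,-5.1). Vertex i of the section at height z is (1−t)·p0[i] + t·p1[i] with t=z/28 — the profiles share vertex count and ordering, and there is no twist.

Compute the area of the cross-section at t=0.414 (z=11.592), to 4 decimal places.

Cross-section at t=0.414: each vertex is (1-t)·p0[i] + t·p1[i].
  v1: (1-0.414)·(2.14,1.98) + 0.414·(5.37,5.61) = (3.4772,3.4828)
  v2: (1-0.414)·(-2.57,0.88) + 0.414·(-5.85,3.57) = (-3.9279,1.9937)
  v3: (1-0.414)·(-1.75,-2.34) + 0.414·(-4.06,-5.1) = (-2.7063,-3.4826)
Shoelace sum Σ(x_i·y_{i+1} − x_{i+1}·y_i):
  i=1: 3.4772·1.9937 − -3.9279·3.4828 = +20.6126 (running +20.6126)
  i=2: -3.9279·-3.4826 − -2.7063·1.9937 = +19.0751 (running +39.6877)
  i=3: -2.7063·3.4828 − 3.4772·-3.4826 = +2.6842 (running +42.3719)
Area = |Σ|/2 = |42.3719|/2 = 21.1859

Area at t=0.414: 21.1859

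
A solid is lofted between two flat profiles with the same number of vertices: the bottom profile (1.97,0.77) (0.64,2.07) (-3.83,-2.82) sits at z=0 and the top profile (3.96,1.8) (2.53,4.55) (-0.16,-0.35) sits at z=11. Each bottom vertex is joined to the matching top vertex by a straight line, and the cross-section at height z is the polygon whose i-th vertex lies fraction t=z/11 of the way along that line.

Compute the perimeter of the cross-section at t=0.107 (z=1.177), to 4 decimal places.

Perimeter at t=0.107: 15.0649

Cross-section at t=0.107: each vertex is (1-t)·p0[i] + t·p1[i].
  v1: (1-0.107)·(1.97,0.77) + 0.107·(3.96,1.8) = (2.1829,0.8802)
  v2: (1-0.107)·(0.64,2.07) + 0.107·(2.53,4.55) = (0.8422,2.3354)
  v3: (1-0.107)·(-3.83,-2.82) + 0.107·(-0.16,-0.35) = (-3.4373,-2.5557)
Perimeter = Σ |v_{i+1} − v_i|:
  edge 1→2: √(-1.3407² + 1.4551²) = 1.9786 (running 1.9786)
  edge 2→3: √(-4.2795² + -4.8911²) = 6.4990 (running 8.4776)
  edge 3→1: √(5.6202² + 3.4359²) = 6.5873 (running 15.0649)
Perimeter = 15.0649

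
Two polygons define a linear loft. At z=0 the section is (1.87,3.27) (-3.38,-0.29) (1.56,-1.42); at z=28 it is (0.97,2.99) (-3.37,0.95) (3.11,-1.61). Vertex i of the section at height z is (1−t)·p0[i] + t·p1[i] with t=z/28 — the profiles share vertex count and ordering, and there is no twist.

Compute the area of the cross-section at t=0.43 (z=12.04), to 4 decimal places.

Area at t=0.43: 12.3801

Cross-section at t=0.43: each vertex is (1-t)·p0[i] + t·p1[i].
  v1: (1-0.43)·(1.87,3.27) + 0.43·(0.97,2.99) = (1.4830,3.1496)
  v2: (1-0.43)·(-3.38,-0.29) + 0.43·(-3.37,0.95) = (-3.3757,0.2432)
  v3: (1-0.43)·(1.56,-1.42) + 0.43·(3.11,-1.61) = (2.2265,-1.5017)
Shoelace sum Σ(x_i·y_{i+1} − x_{i+1}·y_i):
  i=1: 1.4830·0.2432 − -3.3757·3.1496 = +10.9928 (running +10.9928)
  i=2: -3.3757·-1.5017 − 2.2265·0.2432 = +4.5278 (running +15.5206)
  i=3: 2.2265·3.1496 − 1.4830·-1.5017 = +9.2396 (running +24.7602)
Area = |Σ|/2 = |24.7602|/2 = 12.3801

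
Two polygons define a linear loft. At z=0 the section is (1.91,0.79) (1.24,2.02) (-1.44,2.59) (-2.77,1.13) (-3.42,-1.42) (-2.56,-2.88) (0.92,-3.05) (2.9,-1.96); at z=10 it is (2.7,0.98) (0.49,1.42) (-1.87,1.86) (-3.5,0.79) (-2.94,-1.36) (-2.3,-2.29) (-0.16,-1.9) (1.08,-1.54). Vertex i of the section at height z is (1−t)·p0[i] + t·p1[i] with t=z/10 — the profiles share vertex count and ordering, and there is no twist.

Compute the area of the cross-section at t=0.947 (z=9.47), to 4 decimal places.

Cross-section at t=0.947: each vertex is (1-t)·p0[i] + t·p1[i].
  v1: (1-0.947)·(1.91,0.79) + 0.947·(2.7,0.98) = (2.6581,0.9699)
  v2: (1-0.947)·(1.24,2.02) + 0.947·(0.49,1.42) = (0.5297,1.4518)
  v3: (1-0.947)·(-1.44,2.59) + 0.947·(-1.87,1.86) = (-1.8472,1.8987)
  v4: (1-0.947)·(-2.77,1.13) + 0.947·(-3.5,0.79) = (-3.4613,0.8080)
  v5: (1-0.947)·(-3.42,-1.42) + 0.947·(-2.94,-1.36) = (-2.9654,-1.3632)
  v6: (1-0.947)·(-2.56,-2.88) + 0.947·(-2.3,-2.29) = (-2.3138,-2.3213)
  v7: (1-0.947)·(0.92,-3.05) + 0.947·(-0.16,-1.9) = (-0.1028,-1.9609)
  v8: (1-0.947)·(2.9,-1.96) + 0.947·(1.08,-1.54) = (1.1765,-1.5623)
Shoelace sum Σ(x_i·y_{i+1} − x_{i+1}·y_i):
  i=1: 2.6581·1.4518 − 0.5297·0.9699 = +3.3453 (running +3.3453)
  i=2: 0.5297·1.8987 − -1.8472·1.4518 = +3.6876 (running +7.0329)
  i=3: -1.8472·0.8080 − -3.4613·1.8987 = +5.0794 (running +12.1122)
  i=4: -3.4613·-1.3632 − -2.9654·0.8080 = +7.1145 (running +19.2268)
  i=5: -2.9654·-2.3213 − -2.3138·-1.3632 = +3.7295 (running +22.9562)
  i=6: -2.3138·-1.9609 − -0.1028·-2.3213 = +4.2987 (running +27.2549)
  i=7: -0.1028·-1.5623 − 1.1765·-1.9609 = +2.4675 (running +29.7224)
  i=8: 1.1765·0.9699 − 2.6581·-1.5623 = +5.2938 (running +35.0162)
Area = |Σ|/2 = |35.0162|/2 = 17.5081

Area at t=0.947: 17.5081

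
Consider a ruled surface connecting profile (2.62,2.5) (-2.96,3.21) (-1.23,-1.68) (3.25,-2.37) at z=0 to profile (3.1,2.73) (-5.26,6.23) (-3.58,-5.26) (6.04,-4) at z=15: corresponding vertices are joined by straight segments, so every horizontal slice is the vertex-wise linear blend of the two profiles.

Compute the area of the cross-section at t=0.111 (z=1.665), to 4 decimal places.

Cross-section at t=0.111: each vertex is (1-t)·p0[i] + t·p1[i].
  v1: (1-0.111)·(2.62,2.5) + 0.111·(3.1,2.73) = (2.6733,2.5255)
  v2: (1-0.111)·(-2.96,3.21) + 0.111·(-5.26,6.23) = (-3.2153,3.5452)
  v3: (1-0.111)·(-1.23,-1.68) + 0.111·(-3.58,-5.26) = (-1.4909,-2.0774)
  v4: (1-0.111)·(3.25,-2.37) + 0.111·(6.04,-4) = (3.5597,-2.5509)
Shoelace sum Σ(x_i·y_{i+1} − x_{i+1}·y_i):
  i=1: 2.6733·3.5452 − -3.2153·2.5255 = +17.5977 (running +17.5977)
  i=2: -3.2153·-2.0774 − -1.4909·3.5452 = +11.9648 (running +29.5625)
  i=3: -1.4909·-2.5509 − 3.5597·-2.0774 = +11.1979 (running +40.7604)
  i=4: 3.5597·2.5255 − 2.6733·-2.5509 = +15.8095 (running +56.5698)
Area = |Σ|/2 = |56.5698|/2 = 28.2849

Area at t=0.111: 28.2849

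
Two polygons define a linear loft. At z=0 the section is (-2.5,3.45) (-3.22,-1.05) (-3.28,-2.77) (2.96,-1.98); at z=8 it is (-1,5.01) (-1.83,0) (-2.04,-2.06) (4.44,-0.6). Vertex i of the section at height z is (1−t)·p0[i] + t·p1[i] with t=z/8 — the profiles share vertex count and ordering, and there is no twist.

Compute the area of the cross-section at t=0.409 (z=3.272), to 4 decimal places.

Cross-section at t=0.409: each vertex is (1-t)·p0[i] + t·p1[i].
  v1: (1-0.409)·(-2.5,3.45) + 0.409·(-1,5.01) = (-1.8865,4.0880)
  v2: (1-0.409)·(-3.22,-1.05) + 0.409·(-1.83,0) = (-2.6515,-0.6206)
  v3: (1-0.409)·(-3.28,-2.77) + 0.409·(-2.04,-2.06) = (-2.7728,-2.4796)
  v4: (1-0.409)·(2.96,-1.98) + 0.409·(4.44,-0.6) = (3.5653,-1.4156)
Shoelace sum Σ(x_i·y_{i+1} − x_{i+1}·y_i):
  i=1: -1.8865·-0.6206 − -2.6515·4.0880 = +12.0101 (running +12.0101)
  i=2: -2.6515·-2.4796 − -2.7728·-0.6206 = +4.8540 (running +16.8640)
  i=3: -2.7728·-1.4156 − 3.5653·-2.4796 = +12.7658 (running +29.6298)
  i=4: 3.5653·4.0880 − -1.8865·-1.4156 = +11.9047 (running +41.5345)
Area = |Σ|/2 = |41.5345|/2 = 20.7672

Area at t=0.409: 20.7672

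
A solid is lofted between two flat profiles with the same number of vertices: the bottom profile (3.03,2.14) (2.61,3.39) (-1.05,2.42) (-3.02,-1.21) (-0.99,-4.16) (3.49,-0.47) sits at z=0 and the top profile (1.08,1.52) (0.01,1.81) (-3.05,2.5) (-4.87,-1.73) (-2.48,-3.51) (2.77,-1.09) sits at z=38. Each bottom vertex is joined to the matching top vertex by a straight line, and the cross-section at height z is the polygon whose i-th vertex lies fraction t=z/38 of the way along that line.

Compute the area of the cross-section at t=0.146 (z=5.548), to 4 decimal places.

Cross-section at t=0.146: each vertex is (1-t)·p0[i] + t·p1[i].
  v1: (1-0.146)·(3.03,2.14) + 0.146·(1.08,1.52) = (2.7453,2.0495)
  v2: (1-0.146)·(2.61,3.39) + 0.146·(0.01,1.81) = (2.2304,3.1593)
  v3: (1-0.146)·(-1.05,2.42) + 0.146·(-3.05,2.5) = (-1.3420,2.4317)
  v4: (1-0.146)·(-3.02,-1.21) + 0.146·(-4.87,-1.73) = (-3.2901,-1.2859)
  v5: (1-0.146)·(-0.99,-4.16) + 0.146·(-2.48,-3.51) = (-1.2075,-4.0651)
  v6: (1-0.146)·(3.49,-0.47) + 0.146·(2.77,-1.09) = (3.3849,-0.5605)
Shoelace sum Σ(x_i·y_{i+1} − x_{i+1}·y_i):
  i=1: 2.7453·3.1593 − 2.2304·2.0495 = +4.1021 (running +4.1021)
  i=2: 2.2304·2.4317 − -1.3420·3.1593 = +9.6634 (running +13.7655)
  i=3: -1.3420·-1.2859 − -3.2901·2.4317 = +9.7262 (running +23.4917)
  i=4: -3.2901·-4.0651 − -1.2075·-1.2859 = +11.8218 (running +35.3135)
  i=5: -1.2075·-0.5605 − 3.3849·-4.0651 = +14.4367 (running +49.7502)
  i=6: 3.3849·2.0495 − 2.7453·-0.5605 = +8.4760 (running +58.2263)
Area = |Σ|/2 = |58.2263|/2 = 29.1131

Area at t=0.146: 29.1131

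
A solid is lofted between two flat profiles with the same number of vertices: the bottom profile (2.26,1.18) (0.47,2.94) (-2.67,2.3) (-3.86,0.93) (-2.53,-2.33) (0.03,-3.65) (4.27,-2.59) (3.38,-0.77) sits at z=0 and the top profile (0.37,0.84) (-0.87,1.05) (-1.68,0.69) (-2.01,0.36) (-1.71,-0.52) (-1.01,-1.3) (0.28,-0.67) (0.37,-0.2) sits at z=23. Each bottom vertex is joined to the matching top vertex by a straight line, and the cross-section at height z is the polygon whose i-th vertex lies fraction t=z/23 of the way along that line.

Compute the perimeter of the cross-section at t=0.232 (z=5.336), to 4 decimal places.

Cross-section at t=0.232: each vertex is (1-t)·p0[i] + t·p1[i].
  v1: (1-0.232)·(2.26,1.18) + 0.232·(0.37,0.84) = (1.8215,1.1011)
  v2: (1-0.232)·(0.47,2.94) + 0.232·(-0.87,1.05) = (0.1591,2.5015)
  v3: (1-0.232)·(-2.67,2.3) + 0.232·(-1.68,0.69) = (-2.4403,1.9265)
  v4: (1-0.232)·(-3.86,0.93) + 0.232·(-2.01,0.36) = (-3.4308,0.7978)
  v5: (1-0.232)·(-2.53,-2.33) + 0.232·(-1.71,-0.52) = (-2.3398,-1.9101)
  v6: (1-0.232)·(0.03,-3.65) + 0.232·(-1.01,-1.3) = (-0.2113,-3.1048)
  v7: (1-0.232)·(4.27,-2.59) + 0.232·(0.28,-0.67) = (3.3443,-2.1446)
  v8: (1-0.232)·(3.38,-0.77) + 0.232·(0.37,-0.2) = (2.6817,-0.6378)
Perimeter = Σ |v_{i+1} − v_i|:
  edge 1→2: √(-1.6624² + 1.4004²) = 2.1736 (running 2.1736)
  edge 2→3: √(-2.5994² + -0.5750²) = 2.6623 (running 4.8359)
  edge 3→4: √(-0.9905² + -1.1287²) = 1.5017 (running 6.3376)
  edge 4→5: √(1.0910² + -2.7078²) = 2.9194 (running 9.2570)
  edge 5→6: √(2.1285² + -1.1947²) = 2.4409 (running 11.6978)
  edge 6→7: √(3.5556² + 0.9602²) = 3.6830 (running 15.3808)
  edge 7→8: √(-0.6626² + 1.5068²) = 1.6461 (running 17.0269)
  edge 8→1: √(-0.8602² + 1.7389²) = 1.9400 (running 18.9669)
Perimeter = 18.9669

Perimeter at t=0.232: 18.9669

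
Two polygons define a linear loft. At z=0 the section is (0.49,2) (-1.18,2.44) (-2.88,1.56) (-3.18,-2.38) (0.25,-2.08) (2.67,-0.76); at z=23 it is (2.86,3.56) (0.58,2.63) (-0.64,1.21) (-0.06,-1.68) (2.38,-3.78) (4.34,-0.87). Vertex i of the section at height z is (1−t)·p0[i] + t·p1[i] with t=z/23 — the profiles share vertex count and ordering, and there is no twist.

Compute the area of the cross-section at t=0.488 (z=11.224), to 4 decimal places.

Area at t=0.488: 21.2928

Cross-section at t=0.488: each vertex is (1-t)·p0[i] + t·p1[i].
  v1: (1-0.488)·(0.49,2) + 0.488·(2.86,3.56) = (1.6466,2.7613)
  v2: (1-0.488)·(-1.18,2.44) + 0.488·(0.58,2.63) = (-0.3211,2.5327)
  v3: (1-0.488)·(-2.88,1.56) + 0.488·(-0.64,1.21) = (-1.7869,1.3892)
  v4: (1-0.488)·(-3.18,-2.38) + 0.488·(-0.06,-1.68) = (-1.6574,-2.0384)
  v5: (1-0.488)·(0.25,-2.08) + 0.488·(2.38,-3.78) = (1.2894,-2.9096)
  v6: (1-0.488)·(2.67,-0.76) + 0.488·(4.34,-0.87) = (3.4850,-0.8137)
Shoelace sum Σ(x_i·y_{i+1} − x_{i+1}·y_i):
  i=1: 1.6466·2.5327 − -0.3211·2.7613 = +5.0570 (running +5.0570)
  i=2: -0.3211·1.3892 − -1.7869·2.5327 = +4.0796 (running +9.1365)
  i=3: -1.7869·-2.0384 − -1.6574·1.3892 = +5.9449 (running +15.0814)
  i=4: -1.6574·-2.9096 − 1.2894·-2.0384 = +7.4509 (running +22.5323)
  i=5: 1.2894·-0.8137 − 3.4850·-2.9096 = +9.0906 (running +31.6230)
  i=6: 3.4850·2.7613 − 1.6466·-0.8137 = +10.9627 (running +42.5857)
Area = |Σ|/2 = |42.5857|/2 = 21.2928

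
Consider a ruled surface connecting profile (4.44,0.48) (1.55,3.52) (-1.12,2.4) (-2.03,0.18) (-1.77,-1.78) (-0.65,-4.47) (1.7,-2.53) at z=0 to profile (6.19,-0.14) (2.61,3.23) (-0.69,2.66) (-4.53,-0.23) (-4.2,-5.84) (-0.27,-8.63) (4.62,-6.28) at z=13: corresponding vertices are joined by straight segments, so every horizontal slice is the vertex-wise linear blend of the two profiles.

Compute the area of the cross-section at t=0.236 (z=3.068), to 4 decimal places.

Cross-section at t=0.236: each vertex is (1-t)·p0[i] + t·p1[i].
  v1: (1-0.236)·(4.44,0.48) + 0.236·(6.19,-0.14) = (4.8530,0.3337)
  v2: (1-0.236)·(1.55,3.52) + 0.236·(2.61,3.23) = (1.8002,3.4516)
  v3: (1-0.236)·(-1.12,2.4) + 0.236·(-0.69,2.66) = (-1.0185,2.4614)
  v4: (1-0.236)·(-2.03,0.18) + 0.236·(-4.53,-0.23) = (-2.6200,0.0832)
  v5: (1-0.236)·(-1.77,-1.78) + 0.236·(-4.2,-5.84) = (-2.3435,-2.7382)
  v6: (1-0.236)·(-0.65,-4.47) + 0.236·(-0.27,-8.63) = (-0.5603,-5.4518)
  v7: (1-0.236)·(1.7,-2.53) + 0.236·(4.62,-6.28) = (2.3891,-3.4150)
Shoelace sum Σ(x_i·y_{i+1} − x_{i+1}·y_i):
  i=1: 4.8530·3.4516 − 1.8002·0.3337 = +16.1497 (running +16.1497)
  i=2: 1.8002·2.4614 − -1.0185·3.4516 = +7.9463 (running +24.0961)
  i=3: -1.0185·0.0832 − -2.6200·2.4614 = +6.3640 (running +30.4600)
  i=4: -2.6200·-2.7382 − -2.3435·0.0832 = +7.3691 (running +37.8291)
  i=5: -2.3435·-5.4518 − -0.5603·-2.7382 = +11.2418 (running +49.0709)
  i=6: -0.5603·-3.4150 − 2.3891·-5.4518 = +14.9384 (running +64.0093)
  i=7: 2.3891·0.3337 − 4.8530·-3.4150 = +17.3702 (running +81.3795)
Area = |Σ|/2 = |81.3795|/2 = 40.6898

Area at t=0.236: 40.6898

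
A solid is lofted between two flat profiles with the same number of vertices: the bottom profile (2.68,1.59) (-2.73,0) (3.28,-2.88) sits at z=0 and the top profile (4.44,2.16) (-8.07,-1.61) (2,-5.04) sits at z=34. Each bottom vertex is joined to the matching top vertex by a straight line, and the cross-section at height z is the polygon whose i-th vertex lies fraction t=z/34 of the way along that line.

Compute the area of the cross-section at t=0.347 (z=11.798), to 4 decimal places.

Area at t=0.347: 20.7935

Cross-section at t=0.347: each vertex is (1-t)·p0[i] + t·p1[i].
  v1: (1-0.347)·(2.68,1.59) + 0.347·(4.44,2.16) = (3.2907,1.7878)
  v2: (1-0.347)·(-2.73,0) + 0.347·(-8.07,-1.61) = (-4.5830,-0.5587)
  v3: (1-0.347)·(3.28,-2.88) + 0.347·(2,-5.04) = (2.8358,-3.6295)
Shoelace sum Σ(x_i·y_{i+1} − x_{i+1}·y_i):
  i=1: 3.2907·-0.5587 − -4.5830·1.7878 = +6.3550 (running +6.3550)
  i=2: -4.5830·-3.6295 − 2.8358·-0.5587 = +18.2183 (running +24.5733)
  i=3: 2.8358·1.7878 − 3.2907·-3.6295 = +17.0136 (running +41.5869)
Area = |Σ|/2 = |41.5869|/2 = 20.7935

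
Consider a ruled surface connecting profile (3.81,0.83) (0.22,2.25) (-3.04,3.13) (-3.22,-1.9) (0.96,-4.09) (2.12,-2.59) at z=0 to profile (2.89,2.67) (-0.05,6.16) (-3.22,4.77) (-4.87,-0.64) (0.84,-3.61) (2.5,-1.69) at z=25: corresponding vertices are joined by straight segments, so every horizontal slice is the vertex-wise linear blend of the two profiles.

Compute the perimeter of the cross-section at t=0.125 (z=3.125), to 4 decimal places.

Perimeter at t=0.125: 23.0461

Cross-section at t=0.125: each vertex is (1-t)·p0[i] + t·p1[i].
  v1: (1-0.125)·(3.81,0.83) + 0.125·(2.89,2.67) = (3.6950,1.0600)
  v2: (1-0.125)·(0.22,2.25) + 0.125·(-0.05,6.16) = (0.1862,2.7388)
  v3: (1-0.125)·(-3.04,3.13) + 0.125·(-3.22,4.77) = (-3.0625,3.3350)
  v4: (1-0.125)·(-3.22,-1.9) + 0.125·(-4.87,-0.64) = (-3.4263,-1.7425)
  v5: (1-0.125)·(0.96,-4.09) + 0.125·(0.84,-3.61) = (0.9450,-4.0300)
  v6: (1-0.125)·(2.12,-2.59) + 0.125·(2.5,-1.69) = (2.1675,-2.4775)
Perimeter = Σ |v_{i+1} − v_i|:
  edge 1→2: √(-3.5088² + 1.6787²) = 3.8897 (running 3.8897)
  edge 2→3: √(-3.2487² + 0.5962²) = 3.3030 (running 7.1927)
  edge 3→4: √(-0.3638² + -5.0775²) = 5.0905 (running 12.2832)
  edge 4→5: √(4.3713² + -2.2875²) = 4.9336 (running 17.2168)
  edge 5→6: √(1.2225² + 1.5525²) = 1.9760 (running 19.1928)
  edge 6→1: √(1.5275² + 3.5375²) = 3.8532 (running 23.0461)
Perimeter = 23.0461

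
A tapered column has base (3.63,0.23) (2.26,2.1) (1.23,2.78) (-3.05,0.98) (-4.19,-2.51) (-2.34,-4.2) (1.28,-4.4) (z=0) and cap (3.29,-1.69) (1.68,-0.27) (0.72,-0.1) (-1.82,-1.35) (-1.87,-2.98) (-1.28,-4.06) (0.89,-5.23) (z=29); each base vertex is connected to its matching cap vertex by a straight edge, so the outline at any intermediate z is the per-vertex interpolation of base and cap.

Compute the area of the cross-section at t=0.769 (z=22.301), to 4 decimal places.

Area at t=0.769: 20.7488

Cross-section at t=0.769: each vertex is (1-t)·p0[i] + t·p1[i].
  v1: (1-0.769)·(3.63,0.23) + 0.769·(3.29,-1.69) = (3.3685,-1.2465)
  v2: (1-0.769)·(2.26,2.1) + 0.769·(1.68,-0.27) = (1.8140,0.2775)
  v3: (1-0.769)·(1.23,2.78) + 0.769·(0.72,-0.1) = (0.8378,0.5653)
  v4: (1-0.769)·(-3.05,0.98) + 0.769·(-1.82,-1.35) = (-2.1041,-0.8118)
  v5: (1-0.769)·(-4.19,-2.51) + 0.769·(-1.87,-2.98) = (-2.4059,-2.8714)
  v6: (1-0.769)·(-2.34,-4.2) + 0.769·(-1.28,-4.06) = (-1.5249,-4.0923)
  v7: (1-0.769)·(1.28,-4.4) + 0.769·(0.89,-5.23) = (0.9801,-5.0383)
Shoelace sum Σ(x_i·y_{i+1} − x_{i+1}·y_i):
  i=1: 3.3685·0.2775 − 1.8140·-1.2465 = +3.1958 (running +3.1958)
  i=2: 1.8140·0.5653 − 0.8378·0.2775 = +0.7929 (running +3.9887)
  i=3: 0.8378·-0.8118 − -2.1041·0.5653 = +0.5093 (running +4.4980)
  i=4: -2.1041·-2.8714 − -2.4059·-0.8118 = +4.0888 (running +8.5868)
  i=5: -2.4059·-4.0923 − -1.5249·-2.8714 = +5.4673 (running +14.0541)
  i=6: -1.5249·-5.0383 − 0.9801·-4.0923 = +11.6935 (running +25.7477)
  i=7: 0.9801·-1.2465 − 3.3685·-5.0383 = +15.7500 (running +41.4976)
Area = |Σ|/2 = |41.4976|/2 = 20.7488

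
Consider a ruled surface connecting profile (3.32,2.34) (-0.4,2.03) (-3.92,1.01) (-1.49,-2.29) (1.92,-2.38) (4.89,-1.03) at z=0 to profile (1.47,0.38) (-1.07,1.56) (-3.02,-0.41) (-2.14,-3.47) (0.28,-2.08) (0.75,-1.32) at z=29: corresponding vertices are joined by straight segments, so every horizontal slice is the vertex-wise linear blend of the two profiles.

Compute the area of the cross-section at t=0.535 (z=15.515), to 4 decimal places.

Cross-section at t=0.535: each vertex is (1-t)·p0[i] + t·p1[i].
  v1: (1-0.535)·(3.32,2.34) + 0.535·(1.47,0.38) = (2.3302,1.2914)
  v2: (1-0.535)·(-0.4,2.03) + 0.535·(-1.07,1.56) = (-0.7585,1.7786)
  v3: (1-0.535)·(-3.92,1.01) + 0.535·(-3.02,-0.41) = (-3.4385,0.2503)
  v4: (1-0.535)·(-1.49,-2.29) + 0.535·(-2.14,-3.47) = (-1.8377,-2.9213)
  v5: (1-0.535)·(1.92,-2.38) + 0.535·(0.28,-2.08) = (1.0426,-2.2195)
  v6: (1-0.535)·(4.89,-1.03) + 0.535·(0.75,-1.32) = (2.6751,-1.1852)
Shoelace sum Σ(x_i·y_{i+1} − x_{i+1}·y_i):
  i=1: 2.3302·1.7786 − -0.7585·1.2914 = +5.1239 (running +5.1239)
  i=2: -0.7585·0.2503 − -3.4385·1.7786 = +5.9257 (running +11.0496)
  i=3: -3.4385·-2.9213 − -1.8377·0.2503 = +10.5049 (running +21.5545)
  i=4: -1.8377·-2.2195 − 1.0426·-2.9213 = +7.1246 (running +28.6791)
  i=5: 1.0426·-1.1852 − 2.6751·-2.2195 = +4.7017 (running +33.3809)
  i=6: 2.6751·1.2914 − 2.3302·-1.1852 = +6.2163 (running +39.5972)
Area = |Σ|/2 = |39.5972|/2 = 19.7986

Area at t=0.535: 19.7986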